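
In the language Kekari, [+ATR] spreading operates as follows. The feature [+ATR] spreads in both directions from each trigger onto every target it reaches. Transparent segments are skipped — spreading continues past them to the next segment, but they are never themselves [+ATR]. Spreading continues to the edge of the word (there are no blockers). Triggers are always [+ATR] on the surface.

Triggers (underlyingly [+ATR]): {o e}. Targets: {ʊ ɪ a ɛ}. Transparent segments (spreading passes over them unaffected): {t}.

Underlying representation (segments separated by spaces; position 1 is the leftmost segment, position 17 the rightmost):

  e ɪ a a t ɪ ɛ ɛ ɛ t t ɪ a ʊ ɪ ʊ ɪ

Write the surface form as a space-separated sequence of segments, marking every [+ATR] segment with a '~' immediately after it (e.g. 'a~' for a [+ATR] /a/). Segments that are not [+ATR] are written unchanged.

From /e/ at 1 rightward: 2 /ɪ/ → [+ATR]; 3 /a/ → [+ATR]; 4 /a/ → [+ATR]; 5 /t/ transparent; 6 /ɪ/ → [+ATR]; 7 /ɛ/ → [+ATR]; 8 /ɛ/ → [+ATR]; 9 /ɛ/ → [+ATR]; 10 /t/ transparent; 11 /t/ transparent; 12 /ɪ/ → [+ATR]; 13 /a/ → [+ATR]; 14 /ʊ/ → [+ATR]; 15 /ɪ/ → [+ATR]; 16 /ʊ/ → [+ATR]; 17 /ɪ/ → [+ATR]; word edge.
From /e/ at 1 leftward: word edge.
[+ATR] positions on the surface: 1 2 3 4 6 7 8 9 12 13 14 15 16 17.

e~ ɪ~ a~ a~ t ɪ~ ɛ~ ɛ~ ɛ~ t t ɪ~ a~ ʊ~ ɪ~ ʊ~ ɪ~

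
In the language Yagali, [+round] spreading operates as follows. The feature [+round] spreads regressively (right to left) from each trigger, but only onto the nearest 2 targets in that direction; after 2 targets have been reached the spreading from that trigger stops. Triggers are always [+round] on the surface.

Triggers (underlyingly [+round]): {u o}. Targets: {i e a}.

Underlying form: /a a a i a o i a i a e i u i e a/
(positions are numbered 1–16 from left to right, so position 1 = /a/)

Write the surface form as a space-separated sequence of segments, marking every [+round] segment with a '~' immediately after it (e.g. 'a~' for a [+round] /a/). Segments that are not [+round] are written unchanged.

a a a i~ a~ o~ i a i a e~ i~ u~ i e a

From /o/ at 6 leftward: 5 /a/ → [+round]; 4 /i/ → [+round]; bound reached.
From /u/ at 13 leftward: 12 /i/ → [+round]; 11 /e/ → [+round]; bound reached.
Targets with no active source: positions 1 2 3 7 8 9 10 14 15 16 stay [-round].
[+round] positions on the surface: 4 5 6 11 12 13.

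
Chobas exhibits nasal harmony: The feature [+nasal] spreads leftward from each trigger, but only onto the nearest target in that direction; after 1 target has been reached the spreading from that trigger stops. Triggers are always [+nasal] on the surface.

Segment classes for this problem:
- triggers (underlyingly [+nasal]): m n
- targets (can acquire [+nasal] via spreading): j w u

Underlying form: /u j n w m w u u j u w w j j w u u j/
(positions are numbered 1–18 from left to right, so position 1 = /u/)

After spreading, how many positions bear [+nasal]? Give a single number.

4

From /n/ at 3 leftward: 2 /j/ → [+nasal]; bound reached.
From /m/ at 5 leftward: 4 /w/ → [+nasal]; bound reached.
Targets with no active source: positions 1 6 7 8 9 10 11 12 13 14 15 16 17 18 stay [-nasal].
[+nasal] positions on the surface: 2 3 4 5.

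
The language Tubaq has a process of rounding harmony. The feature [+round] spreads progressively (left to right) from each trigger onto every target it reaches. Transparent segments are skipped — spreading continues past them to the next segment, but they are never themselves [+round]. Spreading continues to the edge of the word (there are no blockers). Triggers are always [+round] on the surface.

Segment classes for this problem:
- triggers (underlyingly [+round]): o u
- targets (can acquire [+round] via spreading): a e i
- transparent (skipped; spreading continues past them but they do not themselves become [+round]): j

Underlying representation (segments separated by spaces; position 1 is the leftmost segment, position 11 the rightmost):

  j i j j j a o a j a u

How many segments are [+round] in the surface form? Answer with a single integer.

4

From /o/ at 7 rightward: 8 /a/ → [+round]; 9 /j/ transparent; 10 /a/ → [+round]; 11 /u/ is itself a trigger — this domain ends here.
From /u/ at 11 rightward: word edge.
Targets with no active source: positions 2 6 stay [-round].
[+round] positions on the surface: 7 8 10 11.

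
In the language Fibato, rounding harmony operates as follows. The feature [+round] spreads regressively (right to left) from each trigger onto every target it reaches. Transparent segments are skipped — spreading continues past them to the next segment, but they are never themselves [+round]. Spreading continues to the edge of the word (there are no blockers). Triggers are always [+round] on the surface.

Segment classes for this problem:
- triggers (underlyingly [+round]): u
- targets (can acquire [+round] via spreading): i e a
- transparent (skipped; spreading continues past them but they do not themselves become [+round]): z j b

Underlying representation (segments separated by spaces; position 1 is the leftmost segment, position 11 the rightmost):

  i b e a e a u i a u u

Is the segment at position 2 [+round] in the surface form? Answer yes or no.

no

From /u/ at 7 leftward: 6 /a/ → [+round]; 5 /e/ → [+round]; 4 /a/ → [+round]; 3 /e/ → [+round]; 2 /b/ transparent; 1 /i/ → [+round]; word edge.
From /u/ at 10 leftward: 9 /a/ → [+round]; 8 /i/ → [+round]; 7 /u/ is itself a trigger — this domain ends here.
From /u/ at 11 leftward: 10 /u/ is itself a trigger — this domain ends here.
[+round] positions on the surface: 1 3 4 5 6 7 8 9 10 11.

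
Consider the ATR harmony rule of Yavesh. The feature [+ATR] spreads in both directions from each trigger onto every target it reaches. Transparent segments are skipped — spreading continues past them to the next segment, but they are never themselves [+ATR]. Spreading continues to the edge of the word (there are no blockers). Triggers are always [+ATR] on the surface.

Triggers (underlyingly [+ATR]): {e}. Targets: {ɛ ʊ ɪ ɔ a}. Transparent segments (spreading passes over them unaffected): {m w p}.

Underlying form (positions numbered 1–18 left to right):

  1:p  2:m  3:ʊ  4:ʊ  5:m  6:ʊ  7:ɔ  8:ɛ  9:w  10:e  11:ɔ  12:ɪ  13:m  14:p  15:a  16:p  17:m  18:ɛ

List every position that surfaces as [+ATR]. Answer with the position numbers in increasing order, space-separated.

3 4 6 7 8 10 11 12 15 18

From /e/ at 10 rightward: 11 /ɔ/ → [+ATR]; 12 /ɪ/ → [+ATR]; 13 /m/ transparent; 14 /p/ transparent; 15 /a/ → [+ATR]; 16 /p/ transparent; 17 /m/ transparent; 18 /ɛ/ → [+ATR]; word edge.
From /e/ at 10 leftward: 9 /w/ transparent; 8 /ɛ/ → [+ATR]; 7 /ɔ/ → [+ATR]; 6 /ʊ/ → [+ATR]; 5 /m/ transparent; 4 /ʊ/ → [+ATR]; 3 /ʊ/ → [+ATR]; 2 /m/ transparent; 1 /p/ transparent; word edge.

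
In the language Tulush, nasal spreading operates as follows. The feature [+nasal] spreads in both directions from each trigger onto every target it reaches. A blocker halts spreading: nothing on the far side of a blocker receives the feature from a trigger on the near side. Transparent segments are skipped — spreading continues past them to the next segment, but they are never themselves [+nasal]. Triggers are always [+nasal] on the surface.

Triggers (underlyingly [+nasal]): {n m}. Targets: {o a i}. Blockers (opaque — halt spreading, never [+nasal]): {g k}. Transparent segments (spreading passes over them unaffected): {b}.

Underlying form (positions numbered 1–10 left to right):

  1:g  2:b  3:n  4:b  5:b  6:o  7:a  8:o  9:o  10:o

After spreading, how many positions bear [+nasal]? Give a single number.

6

From /n/ at 3 rightward: 4 /b/ transparent; 5 /b/ transparent; 6 /o/ → [+nasal]; 7 /a/ → [+nasal]; 8 /o/ → [+nasal]; 9 /o/ → [+nasal]; 10 /o/ → [+nasal]; word edge.
From /n/ at 3 leftward: 2 /b/ transparent; 1 /g/ blocks.
[+nasal] positions on the surface: 3 6 7 8 9 10.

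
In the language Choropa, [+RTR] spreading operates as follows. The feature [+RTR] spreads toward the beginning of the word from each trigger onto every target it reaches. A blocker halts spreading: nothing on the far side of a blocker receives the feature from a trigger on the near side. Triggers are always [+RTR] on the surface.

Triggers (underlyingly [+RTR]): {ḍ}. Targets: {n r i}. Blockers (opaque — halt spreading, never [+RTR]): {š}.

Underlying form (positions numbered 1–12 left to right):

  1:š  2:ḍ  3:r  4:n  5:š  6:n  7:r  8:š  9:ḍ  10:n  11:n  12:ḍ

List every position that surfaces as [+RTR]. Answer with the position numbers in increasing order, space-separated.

2 9 10 11 12

From /ḍ/ at 2 leftward: 1 /š/ blocks.
From /ḍ/ at 9 leftward: 8 /š/ blocks.
From /ḍ/ at 12 leftward: 11 /n/ → [+RTR]; 10 /n/ → [+RTR]; 9 /ḍ/ is itself a trigger — this domain ends here.
Targets with no active source: positions 3 4 6 7 stay [-emphatic].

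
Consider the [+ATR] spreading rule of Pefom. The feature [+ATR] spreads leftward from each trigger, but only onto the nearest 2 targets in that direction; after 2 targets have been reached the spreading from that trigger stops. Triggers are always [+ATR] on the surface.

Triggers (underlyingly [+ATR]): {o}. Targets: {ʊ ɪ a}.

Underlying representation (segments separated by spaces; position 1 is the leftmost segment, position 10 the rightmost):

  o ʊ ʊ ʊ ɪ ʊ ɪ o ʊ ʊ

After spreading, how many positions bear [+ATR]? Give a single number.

From /o/ at 1 leftward: word edge.
From /o/ at 8 leftward: 7 /ɪ/ → [+ATR]; 6 /ʊ/ → [+ATR]; bound reached.
Targets with no active source: positions 2 3 4 5 9 10 stay [-ATR].
[+ATR] positions on the surface: 1 6 7 8.

4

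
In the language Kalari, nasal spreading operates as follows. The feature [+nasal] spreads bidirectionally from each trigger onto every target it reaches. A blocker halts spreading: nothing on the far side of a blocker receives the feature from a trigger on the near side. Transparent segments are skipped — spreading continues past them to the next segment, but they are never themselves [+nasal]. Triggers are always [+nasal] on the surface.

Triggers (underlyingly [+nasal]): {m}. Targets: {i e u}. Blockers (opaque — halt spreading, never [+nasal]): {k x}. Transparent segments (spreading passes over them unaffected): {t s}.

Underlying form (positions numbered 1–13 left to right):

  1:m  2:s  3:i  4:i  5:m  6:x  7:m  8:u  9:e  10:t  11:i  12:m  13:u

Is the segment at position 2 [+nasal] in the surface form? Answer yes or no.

no

From /m/ at 1 rightward: 2 /s/ transparent; 3 /i/ → [+nasal]; 4 /i/ → [+nasal]; 5 /m/ is itself a trigger — this domain ends here.
From /m/ at 1 leftward: word edge.
From /m/ at 5 rightward: 6 /x/ blocks.
From /m/ at 5 leftward: 4 /i/ → [+nasal]; 3 /i/ → [+nasal]; 2 /s/ transparent; 1 /m/ is itself a trigger — this domain ends here.
From /m/ at 7 rightward: 8 /u/ → [+nasal]; 9 /e/ → [+nasal]; 10 /t/ transparent; 11 /i/ → [+nasal]; 12 /m/ is itself a trigger — this domain ends here.
From /m/ at 7 leftward: 6 /x/ blocks.
From /m/ at 12 rightward: 13 /u/ → [+nasal]; word edge.
From /m/ at 12 leftward: 11 /i/ → [+nasal]; 10 /t/ transparent; 9 /e/ → [+nasal]; 8 /u/ → [+nasal]; 7 /m/ is itself a trigger — this domain ends here.
[+nasal] positions on the surface: 1 3 4 5 7 8 9 11 12 13.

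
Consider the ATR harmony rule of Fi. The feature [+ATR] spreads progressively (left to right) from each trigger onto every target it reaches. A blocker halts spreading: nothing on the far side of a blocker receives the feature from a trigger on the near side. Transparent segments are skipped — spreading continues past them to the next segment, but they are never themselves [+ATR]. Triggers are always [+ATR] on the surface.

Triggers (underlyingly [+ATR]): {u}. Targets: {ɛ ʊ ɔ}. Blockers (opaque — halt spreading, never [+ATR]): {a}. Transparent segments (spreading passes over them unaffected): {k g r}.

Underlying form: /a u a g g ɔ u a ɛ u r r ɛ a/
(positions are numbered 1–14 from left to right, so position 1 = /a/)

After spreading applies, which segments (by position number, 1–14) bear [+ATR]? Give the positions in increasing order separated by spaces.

From /u/ at 2 rightward: 3 /a/ blocks.
From /u/ at 7 rightward: 8 /a/ blocks.
From /u/ at 10 rightward: 11 /r/ transparent; 12 /r/ transparent; 13 /ɛ/ → [+ATR]; 14 /a/ blocks.
Targets with no active source: positions 6 9 stay [-ATR].

2 7 10 13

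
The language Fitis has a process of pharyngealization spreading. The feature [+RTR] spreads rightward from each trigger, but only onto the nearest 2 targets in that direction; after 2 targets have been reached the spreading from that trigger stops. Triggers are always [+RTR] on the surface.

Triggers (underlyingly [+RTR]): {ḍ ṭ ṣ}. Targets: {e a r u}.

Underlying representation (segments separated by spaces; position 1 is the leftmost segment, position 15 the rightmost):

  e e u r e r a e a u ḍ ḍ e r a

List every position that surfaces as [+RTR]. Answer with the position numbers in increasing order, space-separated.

From /ḍ/ at 11 rightward: 12 /ḍ/ is itself a trigger — this domain ends here.
From /ḍ/ at 12 rightward: 13 /e/ → [+RTR]; 14 /r/ → [+RTR]; bound reached.
Targets with no active source: positions 1 2 3 4 5 6 7 8 9 10 15 stay [-emphatic].

11 12 13 14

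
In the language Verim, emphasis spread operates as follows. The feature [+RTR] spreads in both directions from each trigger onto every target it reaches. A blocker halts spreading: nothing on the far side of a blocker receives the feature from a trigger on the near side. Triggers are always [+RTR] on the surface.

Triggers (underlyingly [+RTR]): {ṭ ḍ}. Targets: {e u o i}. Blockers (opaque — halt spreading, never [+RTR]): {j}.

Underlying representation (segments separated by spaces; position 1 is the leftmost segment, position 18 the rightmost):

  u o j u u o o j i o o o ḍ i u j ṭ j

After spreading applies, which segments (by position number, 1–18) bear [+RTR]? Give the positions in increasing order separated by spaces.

From /ḍ/ at 13 rightward: 14 /i/ → [+RTR]; 15 /u/ → [+RTR]; 16 /j/ blocks.
From /ḍ/ at 13 leftward: 12 /o/ → [+RTR]; 11 /o/ → [+RTR]; 10 /o/ → [+RTR]; 9 /i/ → [+RTR]; 8 /j/ blocks.
From /ṭ/ at 17 rightward: 18 /j/ blocks.
From /ṭ/ at 17 leftward: 16 /j/ blocks.
Targets with no active source: positions 1 2 4 5 6 7 stay [-emphatic].

9 10 11 12 13 14 15 17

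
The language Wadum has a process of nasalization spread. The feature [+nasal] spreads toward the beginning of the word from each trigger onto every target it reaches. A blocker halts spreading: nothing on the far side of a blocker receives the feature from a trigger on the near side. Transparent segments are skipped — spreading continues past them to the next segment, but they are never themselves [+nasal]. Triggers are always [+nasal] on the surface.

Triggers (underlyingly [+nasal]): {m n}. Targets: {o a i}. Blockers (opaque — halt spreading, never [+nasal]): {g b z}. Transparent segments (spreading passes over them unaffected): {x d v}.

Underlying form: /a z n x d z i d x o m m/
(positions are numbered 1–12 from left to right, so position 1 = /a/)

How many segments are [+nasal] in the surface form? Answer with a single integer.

From /n/ at 3 leftward: 2 /z/ blocks.
From /m/ at 11 leftward: 10 /o/ → [+nasal]; 9 /x/ transparent; 8 /d/ transparent; 7 /i/ → [+nasal]; 6 /z/ blocks.
From /m/ at 12 leftward: 11 /m/ is itself a trigger — this domain ends here.
Target with no active source: position 1 stays [-nasal].
[+nasal] positions on the surface: 3 7 10 11 12.

5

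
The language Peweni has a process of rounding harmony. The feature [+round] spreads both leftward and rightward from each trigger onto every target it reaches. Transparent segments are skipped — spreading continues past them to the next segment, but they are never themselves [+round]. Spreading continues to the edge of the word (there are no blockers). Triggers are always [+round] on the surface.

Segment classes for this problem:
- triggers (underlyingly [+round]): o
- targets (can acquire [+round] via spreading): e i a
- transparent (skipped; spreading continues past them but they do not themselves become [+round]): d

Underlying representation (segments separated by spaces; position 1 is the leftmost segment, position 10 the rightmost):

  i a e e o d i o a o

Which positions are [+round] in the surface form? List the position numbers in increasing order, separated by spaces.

1 2 3 4 5 7 8 9 10

From /o/ at 5 rightward: 6 /d/ transparent; 7 /i/ → [+round]; 8 /o/ is itself a trigger — this domain ends here.
From /o/ at 5 leftward: 4 /e/ → [+round]; 3 /e/ → [+round]; 2 /a/ → [+round]; 1 /i/ → [+round]; word edge.
From /o/ at 8 rightward: 9 /a/ → [+round]; 10 /o/ is itself a trigger — this domain ends here.
From /o/ at 8 leftward: 7 /i/ → [+round]; 6 /d/ transparent; 5 /o/ is itself a trigger — this domain ends here.
From /o/ at 10 rightward: word edge.
From /o/ at 10 leftward: 9 /a/ → [+round]; 8 /o/ is itself a trigger — this domain ends here.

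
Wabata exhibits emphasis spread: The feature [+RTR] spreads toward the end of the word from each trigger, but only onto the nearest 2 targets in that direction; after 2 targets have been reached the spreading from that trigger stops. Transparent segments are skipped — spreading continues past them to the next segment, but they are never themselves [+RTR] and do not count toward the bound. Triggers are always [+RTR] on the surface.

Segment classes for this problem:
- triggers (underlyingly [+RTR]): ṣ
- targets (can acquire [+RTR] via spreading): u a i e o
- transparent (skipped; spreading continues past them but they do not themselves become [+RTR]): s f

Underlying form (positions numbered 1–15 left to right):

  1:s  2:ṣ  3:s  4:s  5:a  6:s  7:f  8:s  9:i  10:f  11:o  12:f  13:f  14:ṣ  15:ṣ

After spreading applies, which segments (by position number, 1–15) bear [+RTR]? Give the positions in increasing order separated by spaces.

From /ṣ/ at 2 rightward: 3 /s/ transparent; 4 /s/ transparent; 5 /a/ → [+RTR]; 6 /s/ transparent; 7 /f/ transparent; 8 /s/ transparent; 9 /i/ → [+RTR]; bound reached.
From /ṣ/ at 14 rightward: 15 /ṣ/ is itself a trigger — this domain ends here.
From /ṣ/ at 15 rightward: word edge.
Target with no active source: position 11 stays [-emphatic].

2 5 9 14 15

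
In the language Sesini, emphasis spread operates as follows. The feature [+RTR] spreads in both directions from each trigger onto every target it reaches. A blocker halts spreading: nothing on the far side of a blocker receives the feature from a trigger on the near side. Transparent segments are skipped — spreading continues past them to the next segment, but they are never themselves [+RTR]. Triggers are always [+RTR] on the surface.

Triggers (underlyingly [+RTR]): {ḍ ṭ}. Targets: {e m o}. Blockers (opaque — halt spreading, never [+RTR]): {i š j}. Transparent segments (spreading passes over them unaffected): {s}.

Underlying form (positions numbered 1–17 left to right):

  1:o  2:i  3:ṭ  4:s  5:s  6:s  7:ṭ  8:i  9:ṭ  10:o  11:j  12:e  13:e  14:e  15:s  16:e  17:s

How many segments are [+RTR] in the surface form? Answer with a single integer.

From /ṭ/ at 3 rightward: 4 /s/ transparent; 5 /s/ transparent; 6 /s/ transparent; 7 /ṭ/ is itself a trigger — this domain ends here.
From /ṭ/ at 3 leftward: 2 /i/ blocks.
From /ṭ/ at 7 rightward: 8 /i/ blocks.
From /ṭ/ at 7 leftward: 6 /s/ transparent; 5 /s/ transparent; 4 /s/ transparent; 3 /ṭ/ is itself a trigger — this domain ends here.
From /ṭ/ at 9 rightward: 10 /o/ → [+RTR]; 11 /j/ blocks.
From /ṭ/ at 9 leftward: 8 /i/ blocks.
Targets with no active source: positions 1 12 13 14 16 stay [-emphatic].
[+RTR] positions on the surface: 3 7 9 10.

4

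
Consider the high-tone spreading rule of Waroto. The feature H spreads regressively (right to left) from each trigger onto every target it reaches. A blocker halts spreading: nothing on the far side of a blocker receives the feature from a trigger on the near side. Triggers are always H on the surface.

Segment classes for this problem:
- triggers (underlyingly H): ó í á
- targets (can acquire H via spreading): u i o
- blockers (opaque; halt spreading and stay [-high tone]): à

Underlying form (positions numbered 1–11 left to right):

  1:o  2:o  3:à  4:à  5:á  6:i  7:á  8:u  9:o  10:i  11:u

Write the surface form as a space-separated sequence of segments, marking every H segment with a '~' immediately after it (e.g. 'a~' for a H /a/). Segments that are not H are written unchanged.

From /á/ at 5 leftward: 4 /à/ blocks.
From /á/ at 7 leftward: 6 /i/ → H; 5 /á/ is itself a trigger — this domain ends here.
Targets with no active source: positions 1 2 8 9 10 11 stay [-high tone].
H positions on the surface: 5 6 7.

o o à à á~ i~ á~ u o i u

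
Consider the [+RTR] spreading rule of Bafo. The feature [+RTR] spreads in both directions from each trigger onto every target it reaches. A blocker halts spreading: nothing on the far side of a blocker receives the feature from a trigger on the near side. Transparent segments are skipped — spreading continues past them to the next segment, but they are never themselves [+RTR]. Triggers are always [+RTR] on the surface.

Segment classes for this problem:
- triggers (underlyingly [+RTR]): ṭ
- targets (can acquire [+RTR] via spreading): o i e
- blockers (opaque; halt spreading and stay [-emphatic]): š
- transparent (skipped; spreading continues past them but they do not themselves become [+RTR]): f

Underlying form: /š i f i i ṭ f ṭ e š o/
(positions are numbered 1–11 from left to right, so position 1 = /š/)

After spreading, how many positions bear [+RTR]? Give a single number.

6

From /ṭ/ at 6 rightward: 7 /f/ transparent; 8 /ṭ/ is itself a trigger — this domain ends here.
From /ṭ/ at 6 leftward: 5 /i/ → [+RTR]; 4 /i/ → [+RTR]; 3 /f/ transparent; 2 /i/ → [+RTR]; 1 /š/ blocks.
From /ṭ/ at 8 rightward: 9 /e/ → [+RTR]; 10 /š/ blocks.
From /ṭ/ at 8 leftward: 7 /f/ transparent; 6 /ṭ/ is itself a trigger — this domain ends here.
Target with no active source: position 11 stays [-emphatic].
[+RTR] positions on the surface: 2 4 5 6 8 9.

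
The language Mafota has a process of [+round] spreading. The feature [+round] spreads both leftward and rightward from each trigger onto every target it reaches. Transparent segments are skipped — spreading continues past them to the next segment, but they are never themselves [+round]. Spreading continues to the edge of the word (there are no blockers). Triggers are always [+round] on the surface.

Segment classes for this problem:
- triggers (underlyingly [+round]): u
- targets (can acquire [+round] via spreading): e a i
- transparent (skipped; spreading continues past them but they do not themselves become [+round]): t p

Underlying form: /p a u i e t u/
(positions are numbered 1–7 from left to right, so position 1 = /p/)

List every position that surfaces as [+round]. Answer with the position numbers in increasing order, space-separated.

From /u/ at 3 rightward: 4 /i/ → [+round]; 5 /e/ → [+round]; 6 /t/ transparent; 7 /u/ is itself a trigger — this domain ends here.
From /u/ at 3 leftward: 2 /a/ → [+round]; 1 /p/ transparent; word edge.
From /u/ at 7 rightward: word edge.
From /u/ at 7 leftward: 6 /t/ transparent; 5 /e/ → [+round]; 4 /i/ → [+round]; 3 /u/ is itself a trigger — this domain ends here.

2 3 4 5 7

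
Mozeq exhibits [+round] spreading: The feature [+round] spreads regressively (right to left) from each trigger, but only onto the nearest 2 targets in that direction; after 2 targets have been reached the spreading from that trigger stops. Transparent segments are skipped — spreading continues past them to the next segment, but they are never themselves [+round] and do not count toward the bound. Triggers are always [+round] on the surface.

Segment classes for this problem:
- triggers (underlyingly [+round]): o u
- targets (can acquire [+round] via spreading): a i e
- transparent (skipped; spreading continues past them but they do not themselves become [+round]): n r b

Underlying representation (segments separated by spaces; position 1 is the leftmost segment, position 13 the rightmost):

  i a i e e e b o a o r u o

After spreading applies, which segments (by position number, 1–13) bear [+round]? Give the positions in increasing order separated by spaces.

5 6 8 9 10 12 13

From /o/ at 8 leftward: 7 /b/ transparent; 6 /e/ → [+round]; 5 /e/ → [+round]; bound reached.
From /o/ at 10 leftward: 9 /a/ → [+round]; 8 /o/ is itself a trigger — this domain ends here.
From /u/ at 12 leftward: 11 /r/ transparent; 10 /o/ is itself a trigger — this domain ends here.
From /o/ at 13 leftward: 12 /u/ is itself a trigger — this domain ends here.
Targets with no active source: positions 1 2 3 4 stay [-round].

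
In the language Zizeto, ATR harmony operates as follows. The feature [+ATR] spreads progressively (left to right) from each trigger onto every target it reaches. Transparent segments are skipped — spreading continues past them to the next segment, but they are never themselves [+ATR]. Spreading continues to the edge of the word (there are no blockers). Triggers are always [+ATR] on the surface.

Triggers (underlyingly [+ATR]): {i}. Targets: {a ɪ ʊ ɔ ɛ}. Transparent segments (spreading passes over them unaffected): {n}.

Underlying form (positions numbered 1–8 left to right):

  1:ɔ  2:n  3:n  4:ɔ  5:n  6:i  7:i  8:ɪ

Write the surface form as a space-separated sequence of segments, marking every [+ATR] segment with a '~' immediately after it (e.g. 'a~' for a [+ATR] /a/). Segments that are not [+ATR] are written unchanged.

ɔ n n ɔ n i~ i~ ɪ~

From /i/ at 6 rightward: 7 /i/ is itself a trigger — this domain ends here.
From /i/ at 7 rightward: 8 /ɪ/ → [+ATR]; word edge.
Targets with no active source: positions 1 4 stay [-ATR].
[+ATR] positions on the surface: 6 7 8.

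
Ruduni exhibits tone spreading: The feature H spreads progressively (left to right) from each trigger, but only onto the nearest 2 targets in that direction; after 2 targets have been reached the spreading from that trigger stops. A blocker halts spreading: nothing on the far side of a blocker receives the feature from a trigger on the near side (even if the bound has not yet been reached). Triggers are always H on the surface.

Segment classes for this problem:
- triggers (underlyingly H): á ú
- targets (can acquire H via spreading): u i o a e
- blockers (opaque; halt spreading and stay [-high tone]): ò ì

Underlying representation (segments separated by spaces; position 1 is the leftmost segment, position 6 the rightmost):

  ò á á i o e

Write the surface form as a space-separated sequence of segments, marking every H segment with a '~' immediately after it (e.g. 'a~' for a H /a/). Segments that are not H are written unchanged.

ò á~ á~ i~ o~ e

From /á/ at 2 rightward: 3 /á/ is itself a trigger — this domain ends here.
From /á/ at 3 rightward: 4 /i/ → H; 5 /o/ → H; bound reached.
Target with no active source: position 6 stays [-high tone].
H positions on the surface: 2 3 4 5.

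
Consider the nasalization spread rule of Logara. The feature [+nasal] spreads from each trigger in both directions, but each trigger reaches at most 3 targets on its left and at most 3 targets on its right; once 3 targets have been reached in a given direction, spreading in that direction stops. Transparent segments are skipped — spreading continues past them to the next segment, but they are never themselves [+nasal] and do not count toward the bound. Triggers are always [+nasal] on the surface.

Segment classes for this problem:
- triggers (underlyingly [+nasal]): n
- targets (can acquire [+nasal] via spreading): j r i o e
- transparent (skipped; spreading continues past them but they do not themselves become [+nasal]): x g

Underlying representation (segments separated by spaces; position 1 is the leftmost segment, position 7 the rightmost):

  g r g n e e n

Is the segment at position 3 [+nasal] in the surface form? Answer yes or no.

no

From /n/ at 4 rightward: 5 /e/ → [+nasal]; 6 /e/ → [+nasal]; 7 /n/ is itself a trigger — this domain ends here.
From /n/ at 4 leftward: 3 /g/ transparent; 2 /r/ → [+nasal]; 1 /g/ transparent; word edge.
From /n/ at 7 rightward: word edge.
From /n/ at 7 leftward: 6 /e/ → [+nasal]; 5 /e/ → [+nasal]; 4 /n/ is itself a trigger — this domain ends here.
[+nasal] positions on the surface: 2 4 5 6 7.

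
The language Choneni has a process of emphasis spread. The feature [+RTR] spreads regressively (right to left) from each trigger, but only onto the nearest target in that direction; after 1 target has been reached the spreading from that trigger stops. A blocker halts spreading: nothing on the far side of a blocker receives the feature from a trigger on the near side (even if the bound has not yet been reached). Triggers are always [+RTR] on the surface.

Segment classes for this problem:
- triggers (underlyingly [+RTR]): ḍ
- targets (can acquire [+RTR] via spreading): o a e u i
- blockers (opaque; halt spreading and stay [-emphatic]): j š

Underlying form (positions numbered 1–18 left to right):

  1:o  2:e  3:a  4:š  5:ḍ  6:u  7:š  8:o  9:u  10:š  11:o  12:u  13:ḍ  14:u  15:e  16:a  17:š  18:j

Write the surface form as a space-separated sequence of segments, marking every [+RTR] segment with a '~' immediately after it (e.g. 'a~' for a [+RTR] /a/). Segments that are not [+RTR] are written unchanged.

From /ḍ/ at 5 leftward: 4 /š/ blocks.
From /ḍ/ at 13 leftward: 12 /u/ → [+RTR]; bound reached.
Targets with no active source: positions 1 2 3 6 8 9 11 14 15 16 stay [-emphatic].
[+RTR] positions on the surface: 5 12 13.

o e a š ḍ~ u š o u š o u~ ḍ~ u e a š j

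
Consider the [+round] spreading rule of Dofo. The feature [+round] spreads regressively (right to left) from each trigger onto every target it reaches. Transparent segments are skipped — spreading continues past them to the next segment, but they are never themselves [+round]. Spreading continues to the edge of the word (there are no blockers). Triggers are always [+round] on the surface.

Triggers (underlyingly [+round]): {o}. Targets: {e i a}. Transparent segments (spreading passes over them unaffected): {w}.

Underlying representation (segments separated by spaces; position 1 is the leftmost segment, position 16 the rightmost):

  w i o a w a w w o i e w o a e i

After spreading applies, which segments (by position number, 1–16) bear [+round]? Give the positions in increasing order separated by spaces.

From /o/ at 3 leftward: 2 /i/ → [+round]; 1 /w/ transparent; word edge.
From /o/ at 9 leftward: 8 /w/ transparent; 7 /w/ transparent; 6 /a/ → [+round]; 5 /w/ transparent; 4 /a/ → [+round]; 3 /o/ is itself a trigger — this domain ends here.
From /o/ at 13 leftward: 12 /w/ transparent; 11 /e/ → [+round]; 10 /i/ → [+round]; 9 /o/ is itself a trigger — this domain ends here.
Targets with no active source: positions 14 15 16 stay [-round].

2 3 4 6 9 10 11 13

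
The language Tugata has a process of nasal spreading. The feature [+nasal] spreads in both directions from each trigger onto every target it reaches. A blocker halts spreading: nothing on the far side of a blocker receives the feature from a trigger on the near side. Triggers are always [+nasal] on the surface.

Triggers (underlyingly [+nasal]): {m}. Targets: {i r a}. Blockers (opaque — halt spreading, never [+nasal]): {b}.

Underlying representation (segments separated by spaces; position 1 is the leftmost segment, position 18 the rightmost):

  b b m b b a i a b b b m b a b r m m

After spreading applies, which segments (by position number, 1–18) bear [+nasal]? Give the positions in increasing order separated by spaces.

From /m/ at 3 rightward: 4 /b/ blocks.
From /m/ at 3 leftward: 2 /b/ blocks.
From /m/ at 12 rightward: 13 /b/ blocks.
From /m/ at 12 leftward: 11 /b/ blocks.
From /m/ at 17 rightward: 18 /m/ is itself a trigger — this domain ends here.
From /m/ at 17 leftward: 16 /r/ → [+nasal]; 15 /b/ blocks.
From /m/ at 18 rightward: word edge.
From /m/ at 18 leftward: 17 /m/ is itself a trigger — this domain ends here.
Targets with no active source: positions 6 7 8 14 stay [-nasal].

3 12 16 17 18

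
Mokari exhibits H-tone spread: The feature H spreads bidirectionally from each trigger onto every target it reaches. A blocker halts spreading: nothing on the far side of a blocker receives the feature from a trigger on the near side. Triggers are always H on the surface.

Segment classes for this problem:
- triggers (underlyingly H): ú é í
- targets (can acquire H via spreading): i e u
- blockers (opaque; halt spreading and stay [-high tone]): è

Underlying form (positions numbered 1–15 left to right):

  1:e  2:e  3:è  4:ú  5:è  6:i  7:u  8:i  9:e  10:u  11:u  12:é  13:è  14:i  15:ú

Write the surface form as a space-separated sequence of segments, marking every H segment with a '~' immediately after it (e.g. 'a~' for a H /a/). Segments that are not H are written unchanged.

From /ú/ at 4 rightward: 5 /è/ blocks.
From /ú/ at 4 leftward: 3 /è/ blocks.
From /é/ at 12 rightward: 13 /è/ blocks.
From /é/ at 12 leftward: 11 /u/ → H; 10 /u/ → H; 9 /e/ → H; 8 /i/ → H; 7 /u/ → H; 6 /i/ → H; 5 /è/ blocks.
From /ú/ at 15 rightward: word edge.
From /ú/ at 15 leftward: 14 /i/ → H; 13 /è/ blocks.
Targets with no active source: positions 1 2 stay [-high tone].
H positions on the surface: 4 6 7 8 9 10 11 12 14 15.

e e è ú~ è i~ u~ i~ e~ u~ u~ é~ è i~ ú~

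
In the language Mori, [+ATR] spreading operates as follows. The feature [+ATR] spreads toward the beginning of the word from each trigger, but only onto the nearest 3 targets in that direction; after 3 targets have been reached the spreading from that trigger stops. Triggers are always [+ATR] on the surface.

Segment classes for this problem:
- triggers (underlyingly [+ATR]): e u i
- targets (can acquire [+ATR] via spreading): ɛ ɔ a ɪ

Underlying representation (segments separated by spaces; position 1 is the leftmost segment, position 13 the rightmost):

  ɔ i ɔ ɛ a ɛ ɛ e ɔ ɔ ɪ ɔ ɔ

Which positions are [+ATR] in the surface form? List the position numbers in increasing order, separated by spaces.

1 2 5 6 7 8

From /i/ at 2 leftward: 1 /ɔ/ → [+ATR]; word edge.
From /e/ at 8 leftward: 7 /ɛ/ → [+ATR]; 6 /ɛ/ → [+ATR]; 5 /a/ → [+ATR]; bound reached.
Targets with no active source: positions 3 4 9 10 11 12 13 stay [-ATR].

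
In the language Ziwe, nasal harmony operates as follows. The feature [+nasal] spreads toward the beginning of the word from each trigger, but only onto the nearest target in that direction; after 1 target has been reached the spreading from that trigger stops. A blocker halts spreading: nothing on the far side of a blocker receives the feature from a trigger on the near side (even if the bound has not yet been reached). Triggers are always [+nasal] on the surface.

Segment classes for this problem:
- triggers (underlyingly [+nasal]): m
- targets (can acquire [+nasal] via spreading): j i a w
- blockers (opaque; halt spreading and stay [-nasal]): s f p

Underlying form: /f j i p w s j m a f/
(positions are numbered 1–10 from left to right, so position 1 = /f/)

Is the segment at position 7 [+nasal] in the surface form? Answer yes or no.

yes

From /m/ at 8 leftward: 7 /j/ → [+nasal]; bound reached.
Targets with no active source: positions 2 3 5 9 stay [-nasal].
[+nasal] positions on the surface: 7 8.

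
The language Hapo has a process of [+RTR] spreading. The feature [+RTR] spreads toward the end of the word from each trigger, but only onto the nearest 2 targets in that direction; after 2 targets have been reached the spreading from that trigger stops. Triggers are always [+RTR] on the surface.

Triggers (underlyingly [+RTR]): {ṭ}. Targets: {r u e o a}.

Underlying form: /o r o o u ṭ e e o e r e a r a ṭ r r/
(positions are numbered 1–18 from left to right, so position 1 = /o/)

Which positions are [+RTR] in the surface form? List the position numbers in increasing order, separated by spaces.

From /ṭ/ at 6 rightward: 7 /e/ → [+RTR]; 8 /e/ → [+RTR]; bound reached.
From /ṭ/ at 16 rightward: 17 /r/ → [+RTR]; 18 /r/ → [+RTR]; bound reached.
Targets with no active source: positions 1 2 3 4 5 9 10 11 12 13 14 15 stay [-emphatic].

6 7 8 16 17 18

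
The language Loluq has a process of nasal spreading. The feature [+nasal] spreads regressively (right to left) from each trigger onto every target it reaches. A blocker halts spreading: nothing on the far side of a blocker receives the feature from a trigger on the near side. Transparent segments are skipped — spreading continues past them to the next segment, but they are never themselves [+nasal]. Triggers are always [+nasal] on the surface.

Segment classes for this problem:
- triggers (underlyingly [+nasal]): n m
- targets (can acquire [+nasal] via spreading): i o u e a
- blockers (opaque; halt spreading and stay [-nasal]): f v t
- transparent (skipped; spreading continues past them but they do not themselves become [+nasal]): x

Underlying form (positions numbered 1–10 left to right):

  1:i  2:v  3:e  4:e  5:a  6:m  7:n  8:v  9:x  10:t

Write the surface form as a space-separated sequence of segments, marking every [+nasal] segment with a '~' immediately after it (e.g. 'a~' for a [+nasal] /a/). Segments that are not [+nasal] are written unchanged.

i v e~ e~ a~ m~ n~ v x t

From /m/ at 6 leftward: 5 /a/ → [+nasal]; 4 /e/ → [+nasal]; 3 /e/ → [+nasal]; 2 /v/ blocks.
From /n/ at 7 leftward: 6 /m/ is itself a trigger — this domain ends here.
Target with no active source: position 1 stays [-nasal].
[+nasal] positions on the surface: 3 4 5 6 7.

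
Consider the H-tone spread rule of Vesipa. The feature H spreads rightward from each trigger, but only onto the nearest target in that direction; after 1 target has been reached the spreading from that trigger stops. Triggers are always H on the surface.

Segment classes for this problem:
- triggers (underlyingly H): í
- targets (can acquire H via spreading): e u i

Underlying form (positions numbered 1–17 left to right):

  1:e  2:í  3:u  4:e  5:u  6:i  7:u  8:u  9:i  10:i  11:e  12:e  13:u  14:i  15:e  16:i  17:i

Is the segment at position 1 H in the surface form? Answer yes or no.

From /í/ at 2 rightward: 3 /u/ → H; bound reached.
Targets with no active source: positions 1 4 5 6 7 8 9 10 11 12 13 14 15 16 17 stay [-high tone].
H positions on the surface: 2 3.

no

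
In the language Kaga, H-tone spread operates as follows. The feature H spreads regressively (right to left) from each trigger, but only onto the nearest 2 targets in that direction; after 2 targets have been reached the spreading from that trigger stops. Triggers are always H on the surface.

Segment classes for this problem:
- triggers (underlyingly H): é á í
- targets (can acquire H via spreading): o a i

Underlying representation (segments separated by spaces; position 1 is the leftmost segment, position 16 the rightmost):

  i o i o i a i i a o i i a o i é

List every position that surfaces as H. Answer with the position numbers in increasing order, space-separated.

14 15 16

From /é/ at 16 leftward: 15 /i/ → H; 14 /o/ → H; bound reached.
Targets with no active source: positions 1 2 3 4 5 6 7 8 9 10 11 12 13 stay [-high tone].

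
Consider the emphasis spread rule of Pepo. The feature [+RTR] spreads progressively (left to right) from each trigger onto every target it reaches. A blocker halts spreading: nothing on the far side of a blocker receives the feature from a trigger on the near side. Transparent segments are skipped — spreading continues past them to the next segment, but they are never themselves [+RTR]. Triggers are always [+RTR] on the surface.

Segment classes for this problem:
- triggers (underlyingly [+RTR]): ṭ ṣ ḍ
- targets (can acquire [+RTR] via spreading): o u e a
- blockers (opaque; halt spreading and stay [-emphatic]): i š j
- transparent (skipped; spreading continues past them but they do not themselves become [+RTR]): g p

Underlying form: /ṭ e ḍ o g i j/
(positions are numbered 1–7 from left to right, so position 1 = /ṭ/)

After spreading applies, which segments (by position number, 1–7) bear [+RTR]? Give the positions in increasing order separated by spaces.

From /ṭ/ at 1 rightward: 2 /e/ → [+RTR]; 3 /ḍ/ is itself a trigger — this domain ends here.
From /ḍ/ at 3 rightward: 4 /o/ → [+RTR]; 5 /g/ transparent; 6 /i/ blocks.

1 2 3 4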